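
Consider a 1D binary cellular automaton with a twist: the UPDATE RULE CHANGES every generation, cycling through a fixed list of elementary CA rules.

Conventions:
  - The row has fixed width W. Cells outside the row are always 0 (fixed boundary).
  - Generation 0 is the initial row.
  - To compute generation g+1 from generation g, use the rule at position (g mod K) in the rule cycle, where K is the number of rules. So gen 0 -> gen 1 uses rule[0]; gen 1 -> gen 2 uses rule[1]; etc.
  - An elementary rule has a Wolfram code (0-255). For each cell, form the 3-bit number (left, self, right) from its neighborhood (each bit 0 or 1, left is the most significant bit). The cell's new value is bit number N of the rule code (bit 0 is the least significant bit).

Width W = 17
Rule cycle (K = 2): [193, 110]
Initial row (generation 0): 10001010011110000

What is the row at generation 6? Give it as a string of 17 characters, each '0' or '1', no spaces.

Answer: 01101000011011111

Derivation:
Gen 0: 10001010011110000
Gen 1 (rule 193): 00100000001110111
Gen 2 (rule 110): 01100000011011101
Gen 3 (rule 193): 00101111001001100
Gen 4 (rule 110): 01111001011011100
Gen 5 (rule 193): 00111000001001101
Gen 6 (rule 110): 01101000011011111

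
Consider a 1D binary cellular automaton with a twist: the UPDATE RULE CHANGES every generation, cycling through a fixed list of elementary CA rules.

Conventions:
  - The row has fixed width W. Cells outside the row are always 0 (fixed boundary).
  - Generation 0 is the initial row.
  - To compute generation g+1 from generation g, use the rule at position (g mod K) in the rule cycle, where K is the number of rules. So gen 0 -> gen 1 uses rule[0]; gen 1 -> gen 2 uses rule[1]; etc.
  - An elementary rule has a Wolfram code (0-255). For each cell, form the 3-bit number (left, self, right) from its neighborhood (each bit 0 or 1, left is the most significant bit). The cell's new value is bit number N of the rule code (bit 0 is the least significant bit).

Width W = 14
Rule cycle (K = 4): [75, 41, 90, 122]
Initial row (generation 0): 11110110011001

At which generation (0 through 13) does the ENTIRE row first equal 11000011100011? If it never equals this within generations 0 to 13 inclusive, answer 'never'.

Answer: never

Derivation:
Gen 0: 11110110011001
Gen 1 (rule 75): 10010110111010
Gen 2 (rule 41): 00001101100100
Gen 3 (rule 90): 00011101111010
Gen 4 (rule 122): 00110111001101
Gen 5 (rule 75): 11110101011100
Gen 6 (rule 41): 10001010110001
Gen 7 (rule 90): 01010000111010
Gen 8 (rule 122): 10101001101101
Gen 9 (rule 75): 00000011101100
Gen 10 (rule 41): 11111010011001
Gen 11 (rule 90): 10001001111110
Gen 12 (rule 122): 01010111000011
Gen 13 (rule 75): 10000101011111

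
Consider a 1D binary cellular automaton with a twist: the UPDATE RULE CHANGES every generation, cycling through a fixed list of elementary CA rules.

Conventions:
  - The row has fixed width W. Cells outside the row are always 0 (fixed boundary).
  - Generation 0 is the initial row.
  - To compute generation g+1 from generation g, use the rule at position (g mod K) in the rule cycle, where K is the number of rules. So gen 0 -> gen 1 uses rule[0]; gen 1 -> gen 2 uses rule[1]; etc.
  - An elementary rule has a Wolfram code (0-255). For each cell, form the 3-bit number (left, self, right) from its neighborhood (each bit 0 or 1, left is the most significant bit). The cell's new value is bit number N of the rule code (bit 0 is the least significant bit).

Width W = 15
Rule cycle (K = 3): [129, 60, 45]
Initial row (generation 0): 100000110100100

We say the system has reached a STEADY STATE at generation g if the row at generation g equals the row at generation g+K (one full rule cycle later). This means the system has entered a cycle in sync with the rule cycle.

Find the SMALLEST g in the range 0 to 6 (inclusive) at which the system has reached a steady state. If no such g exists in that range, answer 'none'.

Gen 0: 100000110100100
Gen 1 (rule 129): 001110000000001
Gen 2 (rule 60): 001001000000001
Gen 3 (rule 45): 101001011111101
Gen 4 (rule 129): 000000001111000
Gen 5 (rule 60): 000000001000100
Gen 6 (rule 45): 111111101010101
Gen 7 (rule 129): 011111000000000
Gen 8 (rule 60): 010000100000000
Gen 9 (rule 45): 010110101111111

Answer: none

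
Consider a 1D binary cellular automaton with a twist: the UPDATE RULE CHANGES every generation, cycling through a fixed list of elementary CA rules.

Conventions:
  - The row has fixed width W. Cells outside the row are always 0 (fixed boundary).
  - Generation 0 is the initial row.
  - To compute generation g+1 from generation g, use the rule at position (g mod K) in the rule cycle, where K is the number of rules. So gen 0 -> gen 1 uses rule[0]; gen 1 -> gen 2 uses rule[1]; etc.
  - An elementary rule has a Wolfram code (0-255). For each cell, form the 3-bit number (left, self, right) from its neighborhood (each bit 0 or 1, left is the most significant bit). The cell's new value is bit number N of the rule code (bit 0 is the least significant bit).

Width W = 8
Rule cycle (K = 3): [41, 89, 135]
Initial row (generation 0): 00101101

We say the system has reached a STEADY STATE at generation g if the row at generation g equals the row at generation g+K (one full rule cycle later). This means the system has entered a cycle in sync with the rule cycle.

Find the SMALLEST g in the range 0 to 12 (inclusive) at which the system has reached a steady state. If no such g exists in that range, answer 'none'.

Answer: 1

Derivation:
Gen 0: 00101101
Gen 1 (rule 41): 10011010
Gen 2 (rule 89): 01011001
Gen 3 (rule 135): 11000011
Gen 4 (rule 41): 10011010
Gen 5 (rule 89): 01011001
Gen 6 (rule 135): 11000011
Gen 7 (rule 41): 10011010
Gen 8 (rule 89): 01011001
Gen 9 (rule 135): 11000011
Gen 10 (rule 41): 10011010
Gen 11 (rule 89): 01011001
Gen 12 (rule 135): 11000011
Gen 13 (rule 41): 10011010
Gen 14 (rule 89): 01011001
Gen 15 (rule 135): 11000011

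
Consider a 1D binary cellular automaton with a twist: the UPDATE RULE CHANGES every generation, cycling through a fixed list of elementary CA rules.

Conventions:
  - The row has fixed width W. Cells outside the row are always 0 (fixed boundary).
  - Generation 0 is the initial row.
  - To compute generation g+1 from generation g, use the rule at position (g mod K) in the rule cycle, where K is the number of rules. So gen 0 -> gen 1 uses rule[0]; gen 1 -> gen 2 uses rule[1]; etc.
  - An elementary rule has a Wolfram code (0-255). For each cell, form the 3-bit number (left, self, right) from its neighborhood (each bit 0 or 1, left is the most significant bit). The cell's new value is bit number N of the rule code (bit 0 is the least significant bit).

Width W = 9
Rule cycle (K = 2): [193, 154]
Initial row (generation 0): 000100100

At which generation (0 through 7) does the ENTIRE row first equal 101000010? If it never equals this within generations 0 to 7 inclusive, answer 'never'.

Answer: 2

Derivation:
Gen 0: 000100100
Gen 1 (rule 193): 110000001
Gen 2 (rule 154): 101000010
Gen 3 (rule 193): 000011000
Gen 4 (rule 154): 000110100
Gen 5 (rule 193): 110010001
Gen 6 (rule 154): 101101010
Gen 7 (rule 193): 000100000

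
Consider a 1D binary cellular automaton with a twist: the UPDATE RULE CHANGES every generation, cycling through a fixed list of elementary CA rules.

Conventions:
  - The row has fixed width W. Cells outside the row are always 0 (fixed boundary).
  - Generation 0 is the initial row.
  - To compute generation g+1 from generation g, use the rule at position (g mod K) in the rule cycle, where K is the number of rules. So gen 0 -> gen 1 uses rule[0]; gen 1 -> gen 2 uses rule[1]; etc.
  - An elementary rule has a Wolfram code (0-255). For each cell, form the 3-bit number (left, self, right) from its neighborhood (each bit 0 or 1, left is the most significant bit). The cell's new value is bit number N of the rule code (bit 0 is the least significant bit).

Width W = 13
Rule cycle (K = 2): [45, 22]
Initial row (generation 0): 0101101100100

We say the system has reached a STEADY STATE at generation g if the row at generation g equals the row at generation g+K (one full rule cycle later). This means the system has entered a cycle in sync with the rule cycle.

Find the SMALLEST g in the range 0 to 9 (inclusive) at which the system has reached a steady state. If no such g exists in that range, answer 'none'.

Gen 0: 0101101100100
Gen 1 (rule 45): 0111011000101
Gen 2 (rule 22): 1000000101101
Gen 3 (rule 45): 1011110111011
Gen 4 (rule 22): 1000000000000
Gen 5 (rule 45): 1011111111111
Gen 6 (rule 22): 1000000000000
Gen 7 (rule 45): 1011111111111
Gen 8 (rule 22): 1000000000000
Gen 9 (rule 45): 1011111111111
Gen 10 (rule 22): 1000000000000
Gen 11 (rule 45): 1011111111111

Answer: 4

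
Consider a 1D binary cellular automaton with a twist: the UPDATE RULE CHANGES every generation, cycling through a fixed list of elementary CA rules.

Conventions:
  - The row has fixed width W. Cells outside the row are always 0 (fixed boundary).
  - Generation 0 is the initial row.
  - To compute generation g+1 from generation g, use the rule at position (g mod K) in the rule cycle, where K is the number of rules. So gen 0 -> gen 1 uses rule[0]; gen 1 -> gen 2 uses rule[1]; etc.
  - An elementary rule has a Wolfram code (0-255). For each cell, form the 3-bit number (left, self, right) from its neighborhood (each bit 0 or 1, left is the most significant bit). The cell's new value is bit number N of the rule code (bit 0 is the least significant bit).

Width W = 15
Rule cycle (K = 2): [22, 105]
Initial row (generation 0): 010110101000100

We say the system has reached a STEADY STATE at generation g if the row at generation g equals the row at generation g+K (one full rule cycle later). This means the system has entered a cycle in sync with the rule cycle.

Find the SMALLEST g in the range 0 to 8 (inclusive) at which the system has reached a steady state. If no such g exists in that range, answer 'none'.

Gen 0: 010110101000100
Gen 1 (rule 22): 110000101101110
Gen 2 (rule 105): 110110011111010
Gen 3 (rule 22): 000001100000011
Gen 4 (rule 105): 111101101111011
Gen 5 (rule 22): 000000000000000
Gen 6 (rule 105): 111111111111111
Gen 7 (rule 22): 000000000000000
Gen 8 (rule 105): 111111111111111
Gen 9 (rule 22): 000000000000000
Gen 10 (rule 105): 111111111111111

Answer: 5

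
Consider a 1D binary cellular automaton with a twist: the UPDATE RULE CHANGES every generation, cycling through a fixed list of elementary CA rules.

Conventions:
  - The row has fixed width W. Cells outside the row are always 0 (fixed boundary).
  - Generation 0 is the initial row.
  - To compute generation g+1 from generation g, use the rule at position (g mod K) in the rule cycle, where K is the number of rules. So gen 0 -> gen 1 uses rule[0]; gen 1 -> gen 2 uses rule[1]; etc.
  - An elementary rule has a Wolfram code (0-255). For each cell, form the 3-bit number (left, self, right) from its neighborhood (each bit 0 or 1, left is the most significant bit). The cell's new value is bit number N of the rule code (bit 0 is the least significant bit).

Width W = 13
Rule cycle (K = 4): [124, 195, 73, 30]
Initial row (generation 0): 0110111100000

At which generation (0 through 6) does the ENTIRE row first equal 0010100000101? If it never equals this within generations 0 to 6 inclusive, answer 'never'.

Gen 0: 0110111100000
Gen 1 (rule 124): 0111100110000
Gen 2 (rule 195): 1011101010111
Gen 3 (rule 73): 0010100000101
Gen 4 (rule 30): 0110110001101
Gen 5 (rule 124): 0111111001111
Gen 6 (rule 195): 1011111010111

Answer: 3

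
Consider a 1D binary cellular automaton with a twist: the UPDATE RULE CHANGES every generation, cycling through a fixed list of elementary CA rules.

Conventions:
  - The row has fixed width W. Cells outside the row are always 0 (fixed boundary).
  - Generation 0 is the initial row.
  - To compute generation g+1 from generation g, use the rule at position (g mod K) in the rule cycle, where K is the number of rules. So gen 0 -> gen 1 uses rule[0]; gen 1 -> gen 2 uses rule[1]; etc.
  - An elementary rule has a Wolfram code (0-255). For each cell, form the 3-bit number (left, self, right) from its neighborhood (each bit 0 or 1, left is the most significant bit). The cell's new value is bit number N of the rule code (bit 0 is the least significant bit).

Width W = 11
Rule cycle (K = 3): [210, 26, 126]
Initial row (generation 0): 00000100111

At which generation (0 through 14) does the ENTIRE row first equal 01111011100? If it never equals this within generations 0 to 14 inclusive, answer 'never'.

Gen 0: 00000100111
Gen 1 (rule 210): 00001011011
Gen 2 (rule 26): 00010010010
Gen 3 (rule 126): 00111111111
Gen 4 (rule 210): 01011111111
Gen 5 (rule 26): 10010000000
Gen 6 (rule 126): 11111000000
Gen 7 (rule 210): 01111100000
Gen 8 (rule 26): 11000010000
Gen 9 (rule 126): 11100111000
Gen 10 (rule 210): 01111011100
Gen 11 (rule 26): 11000010010
Gen 12 (rule 126): 11100111111
Gen 13 (rule 210): 01111011111
Gen 14 (rule 26): 11000010000

Answer: 10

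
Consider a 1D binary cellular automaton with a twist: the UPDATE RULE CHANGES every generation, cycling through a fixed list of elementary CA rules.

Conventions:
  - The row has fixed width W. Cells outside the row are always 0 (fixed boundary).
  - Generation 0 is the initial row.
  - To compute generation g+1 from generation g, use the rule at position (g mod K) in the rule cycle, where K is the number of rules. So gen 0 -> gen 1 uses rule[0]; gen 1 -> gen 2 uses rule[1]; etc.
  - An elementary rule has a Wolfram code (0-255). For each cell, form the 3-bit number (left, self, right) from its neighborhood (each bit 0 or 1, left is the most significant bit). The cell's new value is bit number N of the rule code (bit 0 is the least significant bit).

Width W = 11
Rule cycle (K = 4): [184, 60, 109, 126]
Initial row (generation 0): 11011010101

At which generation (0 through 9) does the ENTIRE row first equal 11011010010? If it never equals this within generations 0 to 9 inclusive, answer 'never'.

Gen 0: 11011010101
Gen 1 (rule 184): 10110101010
Gen 2 (rule 60): 11101111111
Gen 3 (rule 109): 10111000001
Gen 4 (rule 126): 11101100011
Gen 5 (rule 184): 11011010010
Gen 6 (rule 60): 10110111011
Gen 7 (rule 109): 11111101111
Gen 8 (rule 126): 10000111001
Gen 9 (rule 184): 01000110100

Answer: 5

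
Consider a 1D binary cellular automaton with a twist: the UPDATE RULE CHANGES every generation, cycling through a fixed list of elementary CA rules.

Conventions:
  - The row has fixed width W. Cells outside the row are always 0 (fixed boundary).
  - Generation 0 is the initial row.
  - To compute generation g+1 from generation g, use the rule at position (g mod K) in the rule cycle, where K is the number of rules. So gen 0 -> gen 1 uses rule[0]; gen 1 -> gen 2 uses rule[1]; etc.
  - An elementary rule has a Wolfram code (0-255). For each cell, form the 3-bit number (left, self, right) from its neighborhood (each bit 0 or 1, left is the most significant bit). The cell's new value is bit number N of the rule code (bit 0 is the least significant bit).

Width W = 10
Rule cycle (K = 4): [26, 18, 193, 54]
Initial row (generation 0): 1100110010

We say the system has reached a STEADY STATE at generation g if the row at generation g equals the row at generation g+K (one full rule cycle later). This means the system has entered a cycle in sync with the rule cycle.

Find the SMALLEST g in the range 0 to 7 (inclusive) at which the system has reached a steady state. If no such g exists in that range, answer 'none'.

Gen 0: 1100110010
Gen 1 (rule 26): 1011101101
Gen 2 (rule 18): 0000000000
Gen 3 (rule 193): 1111111111
Gen 4 (rule 54): 0000000000
Gen 5 (rule 26): 0000000000
Gen 6 (rule 18): 0000000000
Gen 7 (rule 193): 1111111111
Gen 8 (rule 54): 0000000000
Gen 9 (rule 26): 0000000000
Gen 10 (rule 18): 0000000000
Gen 11 (rule 193): 1111111111

Answer: 2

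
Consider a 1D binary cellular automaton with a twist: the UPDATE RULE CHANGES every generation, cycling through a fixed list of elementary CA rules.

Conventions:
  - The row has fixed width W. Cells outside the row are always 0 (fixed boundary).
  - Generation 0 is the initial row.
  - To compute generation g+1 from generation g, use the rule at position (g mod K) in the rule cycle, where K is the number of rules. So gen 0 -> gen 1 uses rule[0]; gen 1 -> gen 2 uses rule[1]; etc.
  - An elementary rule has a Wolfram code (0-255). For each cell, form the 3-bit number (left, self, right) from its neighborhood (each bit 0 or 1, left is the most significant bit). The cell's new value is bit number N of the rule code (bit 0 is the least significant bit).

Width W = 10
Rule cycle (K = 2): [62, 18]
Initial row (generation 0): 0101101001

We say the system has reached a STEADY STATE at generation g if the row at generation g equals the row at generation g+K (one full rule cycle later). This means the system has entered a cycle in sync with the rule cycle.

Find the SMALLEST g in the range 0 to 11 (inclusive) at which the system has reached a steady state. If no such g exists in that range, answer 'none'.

Gen 0: 0101101001
Gen 1 (rule 62): 1111011111
Gen 2 (rule 18): 0000000000
Gen 3 (rule 62): 0000000000
Gen 4 (rule 18): 0000000000
Gen 5 (rule 62): 0000000000
Gen 6 (rule 18): 0000000000
Gen 7 (rule 62): 0000000000
Gen 8 (rule 18): 0000000000
Gen 9 (rule 62): 0000000000
Gen 10 (rule 18): 0000000000
Gen 11 (rule 62): 0000000000
Gen 12 (rule 18): 0000000000
Gen 13 (rule 62): 0000000000

Answer: 2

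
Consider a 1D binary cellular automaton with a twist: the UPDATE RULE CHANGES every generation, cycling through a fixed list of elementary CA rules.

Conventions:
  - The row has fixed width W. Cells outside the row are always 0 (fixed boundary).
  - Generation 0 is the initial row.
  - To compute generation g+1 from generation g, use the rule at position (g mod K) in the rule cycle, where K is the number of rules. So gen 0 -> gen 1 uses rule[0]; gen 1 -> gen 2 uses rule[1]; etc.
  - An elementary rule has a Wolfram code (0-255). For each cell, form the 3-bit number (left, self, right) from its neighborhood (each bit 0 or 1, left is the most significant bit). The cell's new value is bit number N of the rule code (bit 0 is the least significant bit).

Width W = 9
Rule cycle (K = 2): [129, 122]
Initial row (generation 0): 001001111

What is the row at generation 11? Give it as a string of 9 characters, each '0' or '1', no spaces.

Gen 0: 001001111
Gen 1 (rule 129): 100000110
Gen 2 (rule 122): 010001111
Gen 3 (rule 129): 000100110
Gen 4 (rule 122): 001011111
Gen 5 (rule 129): 100001110
Gen 6 (rule 122): 010011011
Gen 7 (rule 129): 000000000
Gen 8 (rule 122): 000000000
Gen 9 (rule 129): 111111111
Gen 10 (rule 122): 100000001
Gen 11 (rule 129): 001111100

Answer: 001111100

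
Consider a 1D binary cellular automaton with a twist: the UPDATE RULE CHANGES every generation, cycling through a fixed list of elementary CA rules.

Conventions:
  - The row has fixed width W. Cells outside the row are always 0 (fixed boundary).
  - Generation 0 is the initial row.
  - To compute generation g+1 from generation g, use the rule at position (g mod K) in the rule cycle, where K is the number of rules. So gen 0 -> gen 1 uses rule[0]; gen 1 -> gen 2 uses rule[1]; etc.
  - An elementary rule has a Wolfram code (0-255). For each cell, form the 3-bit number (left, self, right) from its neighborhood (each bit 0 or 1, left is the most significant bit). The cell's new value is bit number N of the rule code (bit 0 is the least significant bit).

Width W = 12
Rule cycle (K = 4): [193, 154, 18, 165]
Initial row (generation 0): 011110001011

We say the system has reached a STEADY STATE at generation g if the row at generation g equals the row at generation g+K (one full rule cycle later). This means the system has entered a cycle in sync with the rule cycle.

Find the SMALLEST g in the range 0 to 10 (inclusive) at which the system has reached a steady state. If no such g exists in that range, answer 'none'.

Answer: none

Derivation:
Gen 0: 011110001011
Gen 1 (rule 193): 001110100001
Gen 2 (rule 154): 011100010010
Gen 3 (rule 18): 100010101101
Gen 4 (rule 165): 101011110011
Gen 5 (rule 193): 000001110001
Gen 6 (rule 154): 000011101010
Gen 7 (rule 18): 000100000001
Gen 8 (rule 165): 110101111101
Gen 9 (rule 193): 010000111100
Gen 10 (rule 154): 101001111010
Gen 11 (rule 18): 000110000001
Gen 12 (rule 165): 110000111101
Gen 13 (rule 193): 010110011100
Gen 14 (rule 154): 100101111010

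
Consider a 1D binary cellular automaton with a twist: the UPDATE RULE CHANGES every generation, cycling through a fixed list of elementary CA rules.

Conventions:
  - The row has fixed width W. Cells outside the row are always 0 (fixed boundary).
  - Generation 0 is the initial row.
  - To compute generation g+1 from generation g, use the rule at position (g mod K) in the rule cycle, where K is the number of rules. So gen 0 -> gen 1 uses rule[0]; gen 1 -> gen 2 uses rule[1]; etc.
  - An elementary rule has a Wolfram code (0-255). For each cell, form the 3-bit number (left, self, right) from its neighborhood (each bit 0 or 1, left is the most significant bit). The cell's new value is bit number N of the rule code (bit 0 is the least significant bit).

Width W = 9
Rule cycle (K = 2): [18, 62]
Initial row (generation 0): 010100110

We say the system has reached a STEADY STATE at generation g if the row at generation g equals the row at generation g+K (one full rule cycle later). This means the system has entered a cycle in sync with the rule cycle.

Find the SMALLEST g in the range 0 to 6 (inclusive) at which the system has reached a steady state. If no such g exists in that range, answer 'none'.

Answer: 3

Derivation:
Gen 0: 010100110
Gen 1 (rule 18): 100011001
Gen 2 (rule 62): 110110111
Gen 3 (rule 18): 000000000
Gen 4 (rule 62): 000000000
Gen 5 (rule 18): 000000000
Gen 6 (rule 62): 000000000
Gen 7 (rule 18): 000000000
Gen 8 (rule 62): 000000000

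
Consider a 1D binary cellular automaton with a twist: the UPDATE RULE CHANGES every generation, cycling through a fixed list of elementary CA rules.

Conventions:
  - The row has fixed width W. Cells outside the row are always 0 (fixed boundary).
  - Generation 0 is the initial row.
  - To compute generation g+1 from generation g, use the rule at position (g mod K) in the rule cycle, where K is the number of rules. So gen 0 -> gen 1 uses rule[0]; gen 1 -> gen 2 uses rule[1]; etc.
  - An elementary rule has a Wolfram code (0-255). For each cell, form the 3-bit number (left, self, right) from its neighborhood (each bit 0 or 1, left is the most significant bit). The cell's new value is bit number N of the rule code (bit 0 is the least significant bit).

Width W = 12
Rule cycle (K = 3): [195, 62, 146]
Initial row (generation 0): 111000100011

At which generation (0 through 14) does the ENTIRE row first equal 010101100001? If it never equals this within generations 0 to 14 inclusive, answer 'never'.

Gen 0: 111000100011
Gen 1 (rule 195): 011011001101
Gen 2 (rule 62): 110110111011
Gen 3 (rule 146): 000000010000
Gen 4 (rule 195): 111111100111
Gen 5 (rule 62): 100000011100
Gen 6 (rule 146): 010000101010
Gen 7 (rule 195): 100111000000
Gen 8 (rule 62): 111100100000
Gen 9 (rule 146): 011011010000
Gen 10 (rule 195): 101001000111
Gen 11 (rule 62): 111111101100
Gen 12 (rule 146): 011111000010
Gen 13 (rule 195): 101111011100
Gen 14 (rule 62): 111000110010

Answer: never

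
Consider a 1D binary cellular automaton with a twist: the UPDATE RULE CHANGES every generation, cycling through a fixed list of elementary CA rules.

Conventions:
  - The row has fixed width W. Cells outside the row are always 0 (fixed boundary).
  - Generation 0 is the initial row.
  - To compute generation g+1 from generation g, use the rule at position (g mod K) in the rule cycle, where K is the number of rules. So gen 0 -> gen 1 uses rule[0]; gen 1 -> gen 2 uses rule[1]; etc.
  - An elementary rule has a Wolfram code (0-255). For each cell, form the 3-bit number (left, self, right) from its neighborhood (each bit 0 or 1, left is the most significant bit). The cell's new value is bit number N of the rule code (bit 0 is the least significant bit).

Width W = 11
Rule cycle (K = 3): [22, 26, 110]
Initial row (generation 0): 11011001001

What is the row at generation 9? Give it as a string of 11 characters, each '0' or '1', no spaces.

Answer: 00000011110

Derivation:
Gen 0: 11011001001
Gen 1 (rule 22): 00000111111
Gen 2 (rule 26): 00001100000
Gen 3 (rule 110): 00011100000
Gen 4 (rule 22): 00100010000
Gen 5 (rule 26): 01010101000
Gen 6 (rule 110): 11111111000
Gen 7 (rule 22): 00000000100
Gen 8 (rule 26): 00000001010
Gen 9 (rule 110): 00000011110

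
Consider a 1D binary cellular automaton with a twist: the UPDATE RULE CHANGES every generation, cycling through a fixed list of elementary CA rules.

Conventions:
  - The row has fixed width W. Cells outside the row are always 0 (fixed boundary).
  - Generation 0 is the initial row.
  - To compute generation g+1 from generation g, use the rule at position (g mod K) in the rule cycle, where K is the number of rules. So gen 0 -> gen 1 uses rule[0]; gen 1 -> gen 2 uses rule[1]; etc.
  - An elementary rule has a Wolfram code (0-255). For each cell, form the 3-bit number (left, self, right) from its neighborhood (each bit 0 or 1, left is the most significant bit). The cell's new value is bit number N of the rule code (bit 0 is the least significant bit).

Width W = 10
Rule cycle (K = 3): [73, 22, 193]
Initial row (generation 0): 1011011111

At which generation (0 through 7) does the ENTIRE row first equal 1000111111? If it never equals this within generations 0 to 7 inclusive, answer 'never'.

Answer: 6

Derivation:
Gen 0: 1011011111
Gen 1 (rule 73): 0011010001
Gen 2 (rule 22): 0100011011
Gen 3 (rule 193): 0001001001
Gen 4 (rule 73): 1100000000
Gen 5 (rule 22): 0010000000
Gen 6 (rule 193): 1000111111
Gen 7 (rule 73): 0010100001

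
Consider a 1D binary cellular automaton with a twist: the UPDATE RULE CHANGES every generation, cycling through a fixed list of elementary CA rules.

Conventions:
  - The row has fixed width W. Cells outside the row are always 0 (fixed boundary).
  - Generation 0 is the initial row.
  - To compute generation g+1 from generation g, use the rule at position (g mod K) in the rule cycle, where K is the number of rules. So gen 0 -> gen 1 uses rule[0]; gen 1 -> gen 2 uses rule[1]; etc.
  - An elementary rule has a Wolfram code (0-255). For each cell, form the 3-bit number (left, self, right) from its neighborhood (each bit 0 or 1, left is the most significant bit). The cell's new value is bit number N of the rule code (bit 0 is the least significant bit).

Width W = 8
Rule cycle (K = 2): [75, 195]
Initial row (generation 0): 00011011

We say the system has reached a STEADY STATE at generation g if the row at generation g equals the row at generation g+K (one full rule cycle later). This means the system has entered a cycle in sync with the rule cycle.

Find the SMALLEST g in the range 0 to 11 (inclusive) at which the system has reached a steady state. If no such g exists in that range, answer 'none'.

Answer: 9

Derivation:
Gen 0: 00011011
Gen 1 (rule 75): 11111011
Gen 2 (rule 195): 01111001
Gen 3 (rule 75): 11001010
Gen 4 (rule 195): 01010000
Gen 5 (rule 75): 10000111
Gen 6 (rule 195): 00111011
Gen 7 (rule 75): 11101011
Gen 8 (rule 195): 01100001
Gen 9 (rule 75): 11101110
Gen 10 (rule 195): 01100110
Gen 11 (rule 75): 11101110
Gen 12 (rule 195): 01100110
Gen 13 (rule 75): 11101110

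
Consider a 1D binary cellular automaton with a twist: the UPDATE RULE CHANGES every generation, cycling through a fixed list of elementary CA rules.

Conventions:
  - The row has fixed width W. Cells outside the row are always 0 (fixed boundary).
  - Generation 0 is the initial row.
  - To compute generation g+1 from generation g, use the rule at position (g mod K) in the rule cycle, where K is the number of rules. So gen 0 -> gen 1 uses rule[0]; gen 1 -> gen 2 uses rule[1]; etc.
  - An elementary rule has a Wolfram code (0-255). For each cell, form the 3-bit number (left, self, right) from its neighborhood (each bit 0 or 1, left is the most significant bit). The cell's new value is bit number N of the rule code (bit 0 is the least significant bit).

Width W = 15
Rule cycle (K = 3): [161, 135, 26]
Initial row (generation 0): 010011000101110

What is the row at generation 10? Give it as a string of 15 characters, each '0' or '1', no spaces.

Answer: 001111000000100

Derivation:
Gen 0: 010011000101110
Gen 1 (rule 161): 000000010010100
Gen 2 (rule 135): 111111110110101
Gen 3 (rule 26): 100000000100000
Gen 4 (rule 161): 001111110001111
Gen 5 (rule 135): 110111100110110
Gen 6 (rule 26): 100100011100101
Gen 7 (rule 161): 000001001000010
Gen 8 (rule 135): 111111011011110
Gen 9 (rule 26): 100000010010001
Gen 10 (rule 161): 001111000000100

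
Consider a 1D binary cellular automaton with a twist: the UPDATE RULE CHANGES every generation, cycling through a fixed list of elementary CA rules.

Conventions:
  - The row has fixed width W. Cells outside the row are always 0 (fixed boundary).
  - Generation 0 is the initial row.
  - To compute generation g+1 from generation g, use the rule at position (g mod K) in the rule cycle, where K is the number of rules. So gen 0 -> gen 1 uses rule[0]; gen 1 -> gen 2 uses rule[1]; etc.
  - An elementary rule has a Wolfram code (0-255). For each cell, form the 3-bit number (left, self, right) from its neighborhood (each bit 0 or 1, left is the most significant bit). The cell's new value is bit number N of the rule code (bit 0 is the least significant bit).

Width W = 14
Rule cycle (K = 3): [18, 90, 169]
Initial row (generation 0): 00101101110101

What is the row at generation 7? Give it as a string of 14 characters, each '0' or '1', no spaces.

Answer: 00001100000000

Derivation:
Gen 0: 00101101110101
Gen 1 (rule 18): 01000000000000
Gen 2 (rule 90): 10100000000000
Gen 3 (rule 169): 01001111111111
Gen 4 (rule 18): 10110000000000
Gen 5 (rule 90): 00111000000000
Gen 6 (rule 169): 10110011111111
Gen 7 (rule 18): 00001100000000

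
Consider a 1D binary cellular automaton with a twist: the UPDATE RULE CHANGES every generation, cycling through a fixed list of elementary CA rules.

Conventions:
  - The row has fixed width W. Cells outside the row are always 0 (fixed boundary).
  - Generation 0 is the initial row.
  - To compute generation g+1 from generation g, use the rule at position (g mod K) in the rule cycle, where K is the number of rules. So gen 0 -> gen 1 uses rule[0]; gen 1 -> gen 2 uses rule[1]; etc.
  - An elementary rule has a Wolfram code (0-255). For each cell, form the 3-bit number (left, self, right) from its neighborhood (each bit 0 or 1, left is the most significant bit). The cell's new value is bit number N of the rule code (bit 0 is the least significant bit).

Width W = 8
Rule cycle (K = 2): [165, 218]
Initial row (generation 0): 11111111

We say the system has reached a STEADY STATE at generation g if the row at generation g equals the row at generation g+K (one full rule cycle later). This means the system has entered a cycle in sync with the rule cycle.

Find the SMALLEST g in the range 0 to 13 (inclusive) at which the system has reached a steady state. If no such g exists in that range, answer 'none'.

Gen 0: 11111111
Gen 1 (rule 165): 01111110
Gen 2 (rule 218): 11111111
Gen 3 (rule 165): 01111110
Gen 4 (rule 218): 11111111
Gen 5 (rule 165): 01111110
Gen 6 (rule 218): 11111111
Gen 7 (rule 165): 01111110
Gen 8 (rule 218): 11111111
Gen 9 (rule 165): 01111110
Gen 10 (rule 218): 11111111
Gen 11 (rule 165): 01111110
Gen 12 (rule 218): 11111111
Gen 13 (rule 165): 01111110
Gen 14 (rule 218): 11111111
Gen 15 (rule 165): 01111110

Answer: 0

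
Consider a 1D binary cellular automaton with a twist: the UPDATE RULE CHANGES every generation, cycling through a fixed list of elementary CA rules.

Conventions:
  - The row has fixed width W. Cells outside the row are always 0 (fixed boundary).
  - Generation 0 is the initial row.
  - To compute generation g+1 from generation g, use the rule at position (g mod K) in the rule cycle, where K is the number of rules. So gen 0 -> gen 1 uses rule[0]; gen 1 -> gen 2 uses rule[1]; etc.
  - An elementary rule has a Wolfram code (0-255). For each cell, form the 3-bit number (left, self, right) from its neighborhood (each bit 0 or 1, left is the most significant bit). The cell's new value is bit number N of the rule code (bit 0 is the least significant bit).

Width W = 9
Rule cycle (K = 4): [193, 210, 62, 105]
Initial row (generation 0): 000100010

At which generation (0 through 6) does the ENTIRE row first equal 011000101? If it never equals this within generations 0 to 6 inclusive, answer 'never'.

Gen 0: 000100010
Gen 1 (rule 193): 110001000
Gen 2 (rule 210): 011010100
Gen 3 (rule 62): 110111110
Gen 4 (rule 105): 111100010
Gen 5 (rule 193): 011101000
Gen 6 (rule 210): 101100100

Answer: never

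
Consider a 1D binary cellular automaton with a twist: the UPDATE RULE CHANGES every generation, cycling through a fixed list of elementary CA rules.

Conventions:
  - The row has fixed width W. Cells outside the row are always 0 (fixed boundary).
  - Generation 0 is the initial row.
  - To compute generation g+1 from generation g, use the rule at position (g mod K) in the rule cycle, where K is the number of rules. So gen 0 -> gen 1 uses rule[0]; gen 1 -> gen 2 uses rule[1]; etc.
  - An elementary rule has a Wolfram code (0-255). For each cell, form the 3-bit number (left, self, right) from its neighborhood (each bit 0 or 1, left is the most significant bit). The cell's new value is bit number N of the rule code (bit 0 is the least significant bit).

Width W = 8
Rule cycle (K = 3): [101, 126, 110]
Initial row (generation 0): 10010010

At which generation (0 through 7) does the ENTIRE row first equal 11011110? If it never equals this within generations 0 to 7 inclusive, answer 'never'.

Gen 0: 10010010
Gen 1 (rule 101): 10010010
Gen 2 (rule 126): 11111111
Gen 3 (rule 110): 10000001
Gen 4 (rule 101): 10111101
Gen 5 (rule 126): 11100111
Gen 6 (rule 110): 10101101
Gen 7 (rule 101): 11110111

Answer: never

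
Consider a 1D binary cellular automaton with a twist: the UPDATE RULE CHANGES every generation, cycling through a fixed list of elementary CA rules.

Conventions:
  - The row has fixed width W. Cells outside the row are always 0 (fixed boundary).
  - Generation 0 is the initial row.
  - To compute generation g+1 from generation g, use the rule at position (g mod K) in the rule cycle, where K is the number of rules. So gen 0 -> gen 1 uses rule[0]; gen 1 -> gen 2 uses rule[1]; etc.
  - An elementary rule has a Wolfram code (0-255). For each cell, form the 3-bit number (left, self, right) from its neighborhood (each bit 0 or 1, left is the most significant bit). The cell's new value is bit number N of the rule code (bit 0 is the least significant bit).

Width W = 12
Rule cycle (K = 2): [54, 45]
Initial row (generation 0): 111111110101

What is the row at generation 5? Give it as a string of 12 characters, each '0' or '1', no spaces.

Gen 0: 111111110101
Gen 1 (rule 54): 000000001111
Gen 2 (rule 45): 111111101000
Gen 3 (rule 54): 000000011100
Gen 4 (rule 45): 111111010001
Gen 5 (rule 54): 000000111011

Answer: 000000111011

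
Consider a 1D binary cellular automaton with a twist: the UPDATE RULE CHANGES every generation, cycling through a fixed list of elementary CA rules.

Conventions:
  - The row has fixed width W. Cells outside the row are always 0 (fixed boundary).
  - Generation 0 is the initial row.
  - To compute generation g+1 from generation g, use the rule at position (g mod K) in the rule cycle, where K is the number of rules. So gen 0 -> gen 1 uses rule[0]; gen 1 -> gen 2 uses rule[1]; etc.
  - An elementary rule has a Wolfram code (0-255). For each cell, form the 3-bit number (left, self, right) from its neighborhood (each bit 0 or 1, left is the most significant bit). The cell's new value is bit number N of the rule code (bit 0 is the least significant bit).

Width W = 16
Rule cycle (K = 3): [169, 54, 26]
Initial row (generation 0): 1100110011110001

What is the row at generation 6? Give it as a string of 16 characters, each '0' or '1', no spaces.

Gen 0: 1100110011110001
Gen 1 (rule 169): 1000100011100100
Gen 2 (rule 54): 1101110100011110
Gen 3 (rule 26): 1001000010110001
Gen 4 (rule 169): 0000011001100100
Gen 5 (rule 54): 0000100110011110
Gen 6 (rule 26): 0001011101110001

Answer: 0001011101110001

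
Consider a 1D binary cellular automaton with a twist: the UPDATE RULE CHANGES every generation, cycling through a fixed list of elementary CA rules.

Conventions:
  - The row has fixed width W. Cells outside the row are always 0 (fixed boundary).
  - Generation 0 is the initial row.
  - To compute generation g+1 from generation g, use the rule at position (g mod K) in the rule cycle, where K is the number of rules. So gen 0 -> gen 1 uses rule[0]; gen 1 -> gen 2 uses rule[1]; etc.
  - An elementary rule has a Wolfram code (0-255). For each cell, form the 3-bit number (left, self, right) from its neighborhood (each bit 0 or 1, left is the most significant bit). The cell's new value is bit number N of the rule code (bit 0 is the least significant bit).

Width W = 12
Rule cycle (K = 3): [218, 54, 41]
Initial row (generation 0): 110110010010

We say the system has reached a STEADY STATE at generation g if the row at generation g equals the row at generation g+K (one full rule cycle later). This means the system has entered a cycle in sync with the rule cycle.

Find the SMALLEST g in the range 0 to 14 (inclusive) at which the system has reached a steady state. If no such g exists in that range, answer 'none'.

Answer: 14

Derivation:
Gen 0: 110110010010
Gen 1 (rule 218): 110111101101
Gen 2 (rule 54): 001000010011
Gen 3 (rule 41): 100011000010
Gen 4 (rule 218): 010111100101
Gen 5 (rule 54): 111000011111
Gen 6 (rule 41): 100011010000
Gen 7 (rule 218): 010111001000
Gen 8 (rule 54): 111000111100
Gen 9 (rule 41): 100010100001
Gen 10 (rule 218): 010100010010
Gen 11 (rule 54): 111110111111
Gen 12 (rule 41): 100001100000
Gen 13 (rule 218): 010011110000
Gen 14 (rule 54): 111100001000
Gen 15 (rule 41): 100001100011
Gen 16 (rule 218): 010011110111
Gen 17 (rule 54): 111100001000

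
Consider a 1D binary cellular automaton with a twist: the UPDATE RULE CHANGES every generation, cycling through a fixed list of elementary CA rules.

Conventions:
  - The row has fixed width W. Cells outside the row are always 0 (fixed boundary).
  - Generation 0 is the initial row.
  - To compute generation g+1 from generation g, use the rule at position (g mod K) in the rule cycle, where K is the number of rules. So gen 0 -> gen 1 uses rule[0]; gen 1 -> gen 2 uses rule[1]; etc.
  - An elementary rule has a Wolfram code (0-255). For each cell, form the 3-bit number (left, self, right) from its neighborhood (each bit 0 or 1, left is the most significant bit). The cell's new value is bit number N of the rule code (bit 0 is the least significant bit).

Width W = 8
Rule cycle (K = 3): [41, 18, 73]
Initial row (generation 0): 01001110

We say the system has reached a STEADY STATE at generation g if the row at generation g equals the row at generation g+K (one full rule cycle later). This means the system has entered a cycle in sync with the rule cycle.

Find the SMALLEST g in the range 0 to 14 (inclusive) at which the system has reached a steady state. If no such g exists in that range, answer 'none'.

Gen 0: 01001110
Gen 1 (rule 41): 00001000
Gen 2 (rule 18): 00010100
Gen 3 (rule 73): 11000001
Gen 4 (rule 41): 10011100
Gen 5 (rule 18): 01100010
Gen 6 (rule 73): 01101000
Gen 7 (rule 41): 01010011
Gen 8 (rule 18): 10001100
Gen 9 (rule 73): 00101101
Gen 10 (rule 41): 10011010
Gen 11 (rule 18): 01100001
Gen 12 (rule 73): 01101100
Gen 13 (rule 41): 01011001
Gen 14 (rule 18): 10000110
Gen 15 (rule 73): 00110110
Gen 16 (rule 41): 10101100
Gen 17 (rule 18): 00000010

Answer: none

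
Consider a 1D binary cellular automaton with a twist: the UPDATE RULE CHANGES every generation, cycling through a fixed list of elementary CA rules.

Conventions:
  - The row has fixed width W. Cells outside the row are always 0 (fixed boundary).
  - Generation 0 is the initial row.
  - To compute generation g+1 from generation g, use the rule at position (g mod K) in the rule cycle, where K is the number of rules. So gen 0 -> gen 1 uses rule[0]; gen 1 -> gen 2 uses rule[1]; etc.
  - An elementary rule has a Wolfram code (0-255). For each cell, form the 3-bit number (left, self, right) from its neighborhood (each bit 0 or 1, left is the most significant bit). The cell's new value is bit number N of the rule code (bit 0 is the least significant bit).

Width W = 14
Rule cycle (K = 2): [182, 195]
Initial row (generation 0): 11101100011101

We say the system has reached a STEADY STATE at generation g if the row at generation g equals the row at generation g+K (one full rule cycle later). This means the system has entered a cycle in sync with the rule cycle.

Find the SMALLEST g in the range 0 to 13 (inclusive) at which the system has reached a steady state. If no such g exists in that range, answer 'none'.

Gen 0: 11101100011101
Gen 1 (rule 182): 01010010101011
Gen 2 (rule 195): 10000100000001
Gen 3 (rule 182): 11001110000011
Gen 4 (rule 195): 01010110111101
Gen 5 (rule 182): 11111001011011
Gen 6 (rule 195): 01111010001001
Gen 7 (rule 182): 10110111011111
Gen 8 (rule 195): 00010011001111
Gen 9 (rule 182): 00111100110110
Gen 10 (rule 195): 11011101010010
Gen 11 (rule 182): 00101011111111
Gen 12 (rule 195): 11000001111111
Gen 13 (rule 182): 00100010111110
Gen 14 (rule 195): 11001100011110
Gen 15 (rule 182): 00110010101101

Answer: none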